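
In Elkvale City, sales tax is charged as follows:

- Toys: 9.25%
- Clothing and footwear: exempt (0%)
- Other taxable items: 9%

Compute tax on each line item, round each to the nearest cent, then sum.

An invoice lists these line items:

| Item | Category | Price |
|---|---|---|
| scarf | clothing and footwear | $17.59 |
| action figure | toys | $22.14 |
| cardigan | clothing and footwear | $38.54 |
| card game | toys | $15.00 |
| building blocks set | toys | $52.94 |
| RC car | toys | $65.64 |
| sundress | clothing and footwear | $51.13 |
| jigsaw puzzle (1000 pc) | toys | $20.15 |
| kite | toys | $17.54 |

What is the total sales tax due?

Scarf $17.59: clothing and footwear → 0% → $0.00
Action figure $22.14: toys → 9.25% → $2.05
Cardigan $38.54: clothing and footwear → 0% → $0.00
Card game $15.00: toys → 9.25% → $1.39
Building blocks set $52.94: toys → 9.25% → $4.90
RC car $65.64: toys → 9.25% → $6.07
Sundress $51.13: clothing and footwear → 0% → $0.00
Jigsaw puzzle (1000 pc) $20.15: toys → 9.25% → $1.86
Kite $17.54: toys → 9.25% → $1.62
Total tax = $2.05 + $1.39 + $4.90 + $6.07 + $1.86 + $1.62 = $17.89

$17.89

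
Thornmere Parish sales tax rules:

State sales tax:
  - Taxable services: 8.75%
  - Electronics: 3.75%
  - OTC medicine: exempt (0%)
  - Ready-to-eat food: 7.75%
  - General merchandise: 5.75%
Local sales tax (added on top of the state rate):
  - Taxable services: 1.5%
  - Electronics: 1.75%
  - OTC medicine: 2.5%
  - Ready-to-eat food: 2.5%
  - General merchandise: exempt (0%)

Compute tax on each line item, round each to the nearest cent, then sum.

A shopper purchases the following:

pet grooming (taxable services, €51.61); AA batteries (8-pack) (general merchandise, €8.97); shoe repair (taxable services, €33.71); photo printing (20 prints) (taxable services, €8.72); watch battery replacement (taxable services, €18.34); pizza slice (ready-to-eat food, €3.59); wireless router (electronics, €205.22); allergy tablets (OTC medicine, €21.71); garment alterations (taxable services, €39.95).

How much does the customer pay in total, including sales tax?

Pet grooming €51.61: taxable services → 8.75% + 1.5% local = 10.25% → €5.29
AA batteries (8-pack) €8.97: general merchandise → 5.75% + 0% local = 5.75% → €0.52
Shoe repair €33.71: taxable services → 8.75% + 1.5% local = 10.25% → €3.46
Photo printing (20 prints) €8.72: taxable services → 8.75% + 1.5% local = 10.25% → €0.89
Watch battery replacement €18.34: taxable services → 8.75% + 1.5% local = 10.25% → €1.88
Pizza slice €3.59: ready-to-eat food → 7.75% + 2.5% local = 10.25% → €0.37
Wireless router €205.22: electronics → 3.75% + 1.75% local = 5.5% → €11.29
Allergy tablets €21.71: OTC medicine → 0% + 2.5% local = 2.5% → €0.54
Garment alterations €39.95: taxable services → 8.75% + 1.5% local = 10.25% → €4.09
Subtotal = €391.82; tax = €28.33; total due = €420.15

€420.15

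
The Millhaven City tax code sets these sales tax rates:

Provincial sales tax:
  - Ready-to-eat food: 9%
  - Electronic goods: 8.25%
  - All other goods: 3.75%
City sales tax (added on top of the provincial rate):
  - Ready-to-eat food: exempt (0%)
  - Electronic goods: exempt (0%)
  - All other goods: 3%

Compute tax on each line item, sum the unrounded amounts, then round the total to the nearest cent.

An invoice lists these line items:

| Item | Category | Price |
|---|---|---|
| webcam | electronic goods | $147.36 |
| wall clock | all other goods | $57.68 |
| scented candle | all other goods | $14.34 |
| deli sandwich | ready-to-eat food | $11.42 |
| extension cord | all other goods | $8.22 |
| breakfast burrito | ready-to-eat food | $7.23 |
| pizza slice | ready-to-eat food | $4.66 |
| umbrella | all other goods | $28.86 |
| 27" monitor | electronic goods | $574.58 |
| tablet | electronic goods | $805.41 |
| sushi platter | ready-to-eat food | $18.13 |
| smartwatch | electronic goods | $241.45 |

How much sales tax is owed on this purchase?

Webcam $147.36: electronic goods → 8.25% + 0% city = 8.25% → $12.1572
Wall clock $57.68: all other goods → 3.75% + 3% city = 6.75% → $3.8934
Scented candle $14.34: all other goods → 3.75% + 3% city = 6.75% → $0.96795
Deli sandwich $11.42: ready-to-eat food → 9% + 0% city = 9% → $1.0278
Extension cord $8.22: all other goods → 3.75% + 3% city = 6.75% → $0.55485
Breakfast burrito $7.23: ready-to-eat food → 9% + 0% city = 9% → $0.6507
Pizza slice $4.66: ready-to-eat food → 9% + 0% city = 9% → $0.4194
Umbrella $28.86: all other goods → 3.75% + 3% city = 6.75% → $1.94805
27" monitor $574.58: electronic goods → 8.25% + 0% city = 8.25% → $47.40285
Tablet $805.41: electronic goods → 8.25% + 0% city = 8.25% → $66.446325
Sushi platter $18.13: ready-to-eat food → 9% + 0% city = 9% → $1.6317
Smartwatch $241.45: electronic goods → 8.25% + 0% city = 8.25% → $19.919625
Unrounded tax sum = $157.01985 → $157.02

$157.02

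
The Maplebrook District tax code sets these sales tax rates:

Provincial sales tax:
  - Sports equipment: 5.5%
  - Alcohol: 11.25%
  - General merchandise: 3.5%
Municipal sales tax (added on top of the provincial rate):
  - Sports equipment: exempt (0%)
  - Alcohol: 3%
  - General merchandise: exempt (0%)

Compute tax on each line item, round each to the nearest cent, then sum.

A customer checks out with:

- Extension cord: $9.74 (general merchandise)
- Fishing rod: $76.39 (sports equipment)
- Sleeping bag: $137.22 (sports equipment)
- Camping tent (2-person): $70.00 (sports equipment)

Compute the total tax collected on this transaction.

$15.94

Extension cord $9.74: general merchandise → 3.5% + 0% municipal = 3.5% → $0.34
Fishing rod $76.39: sports equipment → 5.5% + 0% municipal = 5.5% → $4.20
Sleeping bag $137.22: sports equipment → 5.5% + 0% municipal = 5.5% → $7.55
Camping tent (2-person) $70.00: sports equipment → 5.5% + 0% municipal = 5.5% → $3.85
Total tax = $0.34 + $4.20 + $7.55 + $3.85 = $15.94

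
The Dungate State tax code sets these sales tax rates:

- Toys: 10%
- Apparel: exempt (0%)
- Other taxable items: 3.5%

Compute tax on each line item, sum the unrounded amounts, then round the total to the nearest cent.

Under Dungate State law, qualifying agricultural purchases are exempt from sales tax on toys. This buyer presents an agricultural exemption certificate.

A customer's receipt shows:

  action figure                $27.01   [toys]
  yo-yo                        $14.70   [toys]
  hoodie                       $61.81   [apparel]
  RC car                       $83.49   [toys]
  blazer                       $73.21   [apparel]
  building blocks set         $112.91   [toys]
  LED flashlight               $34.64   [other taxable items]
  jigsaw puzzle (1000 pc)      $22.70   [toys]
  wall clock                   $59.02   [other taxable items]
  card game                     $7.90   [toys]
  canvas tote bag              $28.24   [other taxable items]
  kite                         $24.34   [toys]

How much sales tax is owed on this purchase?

$4.27

Action figure $27.01: toys, buyer-exempt → 0% → $0.00
Yo-yo $14.70: toys, buyer-exempt → 0% → $0.00
Hoodie $61.81: apparel → 0% → $0.00
RC car $83.49: toys, buyer-exempt → 0% → $0.00
Blazer $73.21: apparel → 0% → $0.00
Building blocks set $112.91: toys, buyer-exempt → 0% → $0.00
LED flashlight $34.64: other taxable items → 3.5% → $1.2124
Jigsaw puzzle (1000 pc) $22.70: toys, buyer-exempt → 0% → $0.00
Wall clock $59.02: other taxable items → 3.5% → $2.0657
Card game $7.90: toys, buyer-exempt → 0% → $0.00
Canvas tote bag $28.24: other taxable items → 3.5% → $0.9884
Kite $24.34: toys, buyer-exempt → 0% → $0.00
Unrounded tax sum = $4.2665 → $4.27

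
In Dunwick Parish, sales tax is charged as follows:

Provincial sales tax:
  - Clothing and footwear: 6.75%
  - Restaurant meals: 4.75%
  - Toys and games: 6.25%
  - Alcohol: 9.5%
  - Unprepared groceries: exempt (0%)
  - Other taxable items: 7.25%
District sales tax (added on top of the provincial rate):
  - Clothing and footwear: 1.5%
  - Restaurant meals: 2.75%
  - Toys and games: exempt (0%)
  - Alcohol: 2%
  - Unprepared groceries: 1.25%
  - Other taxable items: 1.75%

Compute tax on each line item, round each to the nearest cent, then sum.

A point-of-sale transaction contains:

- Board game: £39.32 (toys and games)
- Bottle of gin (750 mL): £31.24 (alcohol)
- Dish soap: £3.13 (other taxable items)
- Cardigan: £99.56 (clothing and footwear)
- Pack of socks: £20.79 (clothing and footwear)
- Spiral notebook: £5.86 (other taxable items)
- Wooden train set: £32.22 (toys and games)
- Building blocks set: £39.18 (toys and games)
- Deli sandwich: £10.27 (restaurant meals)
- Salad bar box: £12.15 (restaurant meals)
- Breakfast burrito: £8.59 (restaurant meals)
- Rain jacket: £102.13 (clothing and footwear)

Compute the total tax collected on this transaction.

£32.00

Board game £39.32: toys and games → 6.25% + 0% district = 6.25% → £2.46
Bottle of gin (750 mL) £31.24: alcohol → 9.5% + 2% district = 11.5% → £3.59
Dish soap £3.13: other taxable items → 7.25% + 1.75% district = 9% → £0.28
Cardigan £99.56: clothing and footwear → 6.75% + 1.5% district = 8.25% → £8.21
Pack of socks £20.79: clothing and footwear → 6.75% + 1.5% district = 8.25% → £1.72
Spiral notebook £5.86: other taxable items → 7.25% + 1.75% district = 9% → £0.53
Wooden train set £32.22: toys and games → 6.25% + 0% district = 6.25% → £2.01
Building blocks set £39.18: toys and games → 6.25% + 0% district = 6.25% → £2.45
Deli sandwich £10.27: restaurant meals → 4.75% + 2.75% district = 7.5% → £0.77
Salad bar box £12.15: restaurant meals → 4.75% + 2.75% district = 7.5% → £0.91
Breakfast burrito £8.59: restaurant meals → 4.75% + 2.75% district = 7.5% → £0.64
Rain jacket £102.13: clothing and footwear → 6.75% + 1.5% district = 8.25% → £8.43
Total tax = £2.46 + £3.59 + £0.28 + £8.21 + £1.72 + £0.53 + £2.01 + £2.45 + £0.77 + £0.91 + £0.64 + £8.43 = £32.00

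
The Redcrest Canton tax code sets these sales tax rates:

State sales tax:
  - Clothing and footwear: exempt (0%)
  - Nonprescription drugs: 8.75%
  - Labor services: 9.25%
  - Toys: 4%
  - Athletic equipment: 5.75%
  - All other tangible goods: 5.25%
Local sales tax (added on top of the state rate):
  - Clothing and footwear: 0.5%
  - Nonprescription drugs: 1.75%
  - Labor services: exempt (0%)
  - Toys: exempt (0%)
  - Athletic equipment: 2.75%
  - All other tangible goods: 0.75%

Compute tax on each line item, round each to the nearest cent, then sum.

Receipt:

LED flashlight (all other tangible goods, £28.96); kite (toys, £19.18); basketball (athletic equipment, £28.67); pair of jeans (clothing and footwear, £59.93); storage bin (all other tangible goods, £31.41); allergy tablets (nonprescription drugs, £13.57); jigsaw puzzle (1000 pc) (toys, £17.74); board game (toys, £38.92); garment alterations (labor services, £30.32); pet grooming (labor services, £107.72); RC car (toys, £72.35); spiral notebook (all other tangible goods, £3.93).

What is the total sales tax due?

LED flashlight £28.96: all other tangible goods → 5.25% + 0.75% local = 6% → £1.74
Kite £19.18: toys → 4% + 0% local = 4% → £0.77
Basketball £28.67: athletic equipment → 5.75% + 2.75% local = 8.5% → £2.44
Pair of jeans £59.93: clothing and footwear → 0% + 0.5% local = 0.5% → £0.30
Storage bin £31.41: all other tangible goods → 5.25% + 0.75% local = 6% → £1.88
Allergy tablets £13.57: nonprescription drugs → 8.75% + 1.75% local = 10.5% → £1.42
Jigsaw puzzle (1000 pc) £17.74: toys → 4% + 0% local = 4% → £0.71
Board game £38.92: toys → 4% + 0% local = 4% → £1.56
Garment alterations £30.32: labor services → 9.25% + 0% local = 9.25% → £2.80
Pet grooming £107.72: labor services → 9.25% + 0% local = 9.25% → £9.96
RC car £72.35: toys → 4% + 0% local = 4% → £2.89
Spiral notebook £3.93: all other tangible goods → 5.25% + 0.75% local = 6% → £0.24
Total tax = £1.74 + £0.77 + £2.44 + £0.30 + £1.88 + £1.42 + £0.71 + £1.56 + £2.80 + £9.96 + £2.89 + £0.24 = £26.71

£26.71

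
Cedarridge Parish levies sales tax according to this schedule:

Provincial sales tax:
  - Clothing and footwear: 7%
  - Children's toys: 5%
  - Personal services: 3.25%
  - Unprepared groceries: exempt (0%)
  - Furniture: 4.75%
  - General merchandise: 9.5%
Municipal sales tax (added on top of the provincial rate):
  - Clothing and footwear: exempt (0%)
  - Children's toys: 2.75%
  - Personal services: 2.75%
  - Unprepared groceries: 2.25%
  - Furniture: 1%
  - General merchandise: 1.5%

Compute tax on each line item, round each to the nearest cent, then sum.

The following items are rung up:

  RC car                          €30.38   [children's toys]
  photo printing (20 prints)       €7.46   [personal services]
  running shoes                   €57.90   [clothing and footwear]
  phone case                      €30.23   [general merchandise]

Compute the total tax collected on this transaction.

€10.18

RC car €30.38: children's toys → 5% + 2.75% municipal = 7.75% → €2.35
Photo printing (20 prints) €7.46: personal services → 3.25% + 2.75% municipal = 6% → €0.45
Running shoes €57.90: clothing and footwear → 7% + 0% municipal = 7% → €4.05
Phone case €30.23: general merchandise → 9.5% + 1.5% municipal = 11% → €3.33
Total tax = €2.35 + €0.45 + €4.05 + €3.33 = €10.18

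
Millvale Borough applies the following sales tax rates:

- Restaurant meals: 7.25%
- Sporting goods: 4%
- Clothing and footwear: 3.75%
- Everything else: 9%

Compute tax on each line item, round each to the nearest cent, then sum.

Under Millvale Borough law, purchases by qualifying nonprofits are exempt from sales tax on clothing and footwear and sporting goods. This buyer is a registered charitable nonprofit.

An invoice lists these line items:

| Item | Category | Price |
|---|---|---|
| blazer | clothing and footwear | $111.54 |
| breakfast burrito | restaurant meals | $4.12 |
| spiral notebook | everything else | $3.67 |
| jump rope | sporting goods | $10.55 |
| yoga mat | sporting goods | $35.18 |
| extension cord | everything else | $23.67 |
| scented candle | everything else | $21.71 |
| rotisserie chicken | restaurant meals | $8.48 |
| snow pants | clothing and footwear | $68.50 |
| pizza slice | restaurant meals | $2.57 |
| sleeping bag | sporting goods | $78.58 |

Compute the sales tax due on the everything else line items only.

Spiral notebook $3.67: everything else → 9% → $0.33
Extension cord $23.67: everything else → 9% → $2.13
Scented candle $21.71: everything else → 9% → $1.95
Tax on everything else = $0.33 + $2.13 + $1.95 = $4.41

$4.41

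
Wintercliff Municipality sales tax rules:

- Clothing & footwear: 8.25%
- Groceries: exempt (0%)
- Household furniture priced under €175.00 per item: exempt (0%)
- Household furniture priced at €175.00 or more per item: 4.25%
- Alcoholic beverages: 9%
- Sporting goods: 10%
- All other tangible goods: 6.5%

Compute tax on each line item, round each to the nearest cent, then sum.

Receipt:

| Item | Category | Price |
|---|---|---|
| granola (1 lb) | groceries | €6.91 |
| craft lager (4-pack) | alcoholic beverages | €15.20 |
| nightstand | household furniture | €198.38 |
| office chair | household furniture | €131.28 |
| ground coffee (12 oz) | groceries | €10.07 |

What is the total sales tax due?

€9.80

Granola (1 lb) €6.91: groceries → 0% → €0.00
Craft lager (4-pack) €15.20: alcoholic beverages → 9% → €1.37
Nightstand €198.38: household furniture, €175.00 or more → 4.25% → €8.43
Office chair €131.28: household furniture, under €175.00 → 0% → €0.00
Ground coffee (12 oz) €10.07: groceries → 0% → €0.00
Total tax = €1.37 + €8.43 = €9.80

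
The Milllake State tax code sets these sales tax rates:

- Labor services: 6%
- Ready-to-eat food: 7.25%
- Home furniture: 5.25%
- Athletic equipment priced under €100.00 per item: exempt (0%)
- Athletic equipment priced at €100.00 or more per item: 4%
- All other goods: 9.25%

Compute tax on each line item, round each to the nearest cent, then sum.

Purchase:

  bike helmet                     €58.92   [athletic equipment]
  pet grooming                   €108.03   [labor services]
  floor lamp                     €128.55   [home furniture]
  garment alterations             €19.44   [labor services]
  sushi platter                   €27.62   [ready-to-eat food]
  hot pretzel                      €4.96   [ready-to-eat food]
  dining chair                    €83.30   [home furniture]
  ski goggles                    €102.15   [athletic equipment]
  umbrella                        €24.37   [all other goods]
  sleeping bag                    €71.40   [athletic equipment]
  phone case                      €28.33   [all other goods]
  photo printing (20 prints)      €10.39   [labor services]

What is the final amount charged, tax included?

Bike helmet €58.92: athletic equipment, under €100.00 → 0% → €0.00
Pet grooming €108.03: labor services → 6% → €6.48
Floor lamp €128.55: home furniture → 5.25% → €6.75
Garment alterations €19.44: labor services → 6% → €1.17
Sushi platter €27.62: ready-to-eat food → 7.25% → €2.00
Hot pretzel €4.96: ready-to-eat food → 7.25% → €0.36
Dining chair €83.30: home furniture → 5.25% → €4.37
Ski goggles €102.15: athletic equipment, €100.00 or more → 4% → €4.09
Umbrella €24.37: all other goods → 9.25% → €2.25
Sleeping bag €71.40: athletic equipment, under €100.00 → 0% → €0.00
Phone case €28.33: all other goods → 9.25% → €2.62
Photo printing (20 prints) €10.39: labor services → 6% → €0.62
Subtotal = €667.46; tax = €30.71; total due = €698.17

€698.17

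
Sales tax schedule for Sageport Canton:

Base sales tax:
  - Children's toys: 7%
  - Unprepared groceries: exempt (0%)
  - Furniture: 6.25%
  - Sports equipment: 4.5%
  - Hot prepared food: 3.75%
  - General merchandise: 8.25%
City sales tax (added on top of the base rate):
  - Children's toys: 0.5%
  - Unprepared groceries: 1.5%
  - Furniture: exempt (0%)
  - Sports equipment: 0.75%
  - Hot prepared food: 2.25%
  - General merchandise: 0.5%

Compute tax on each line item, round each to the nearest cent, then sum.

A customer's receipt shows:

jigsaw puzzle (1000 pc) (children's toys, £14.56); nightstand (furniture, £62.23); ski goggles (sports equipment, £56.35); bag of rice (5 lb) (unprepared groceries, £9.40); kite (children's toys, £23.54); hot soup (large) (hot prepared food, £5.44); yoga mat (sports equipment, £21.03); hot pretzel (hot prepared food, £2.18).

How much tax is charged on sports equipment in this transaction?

£4.06

Ski goggles £56.35: sports equipment → 4.5% + 0.75% city = 5.25% → £2.96
Yoga mat £21.03: sports equipment → 4.5% + 0.75% city = 5.25% → £1.10
Tax on sports equipment = £2.96 + £1.10 = £4.06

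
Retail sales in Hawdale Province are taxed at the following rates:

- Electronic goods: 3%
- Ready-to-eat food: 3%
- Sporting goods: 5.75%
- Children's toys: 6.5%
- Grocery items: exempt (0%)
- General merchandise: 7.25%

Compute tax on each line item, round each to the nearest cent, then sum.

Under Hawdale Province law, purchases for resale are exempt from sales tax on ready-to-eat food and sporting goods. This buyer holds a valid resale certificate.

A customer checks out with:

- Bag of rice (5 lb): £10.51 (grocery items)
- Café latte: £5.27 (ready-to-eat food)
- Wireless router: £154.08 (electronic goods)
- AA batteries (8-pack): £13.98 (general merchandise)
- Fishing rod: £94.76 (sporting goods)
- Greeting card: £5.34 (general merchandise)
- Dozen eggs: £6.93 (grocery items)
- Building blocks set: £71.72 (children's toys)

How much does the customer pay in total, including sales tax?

£373.27

Bag of rice (5 lb) £10.51: grocery items → 0% → £0.00
Café latte £5.27: ready-to-eat food, buyer-exempt → 0% → £0.00
Wireless router £154.08: electronic goods → 3% → £4.62
AA batteries (8-pack) £13.98: general merchandise → 7.25% → £1.01
Fishing rod £94.76: sporting goods, buyer-exempt → 0% → £0.00
Greeting card £5.34: general merchandise → 7.25% → £0.39
Dozen eggs £6.93: grocery items → 0% → £0.00
Building blocks set £71.72: children's toys → 6.5% → £4.66
Subtotal = £362.59; tax = £10.68; total due = £373.27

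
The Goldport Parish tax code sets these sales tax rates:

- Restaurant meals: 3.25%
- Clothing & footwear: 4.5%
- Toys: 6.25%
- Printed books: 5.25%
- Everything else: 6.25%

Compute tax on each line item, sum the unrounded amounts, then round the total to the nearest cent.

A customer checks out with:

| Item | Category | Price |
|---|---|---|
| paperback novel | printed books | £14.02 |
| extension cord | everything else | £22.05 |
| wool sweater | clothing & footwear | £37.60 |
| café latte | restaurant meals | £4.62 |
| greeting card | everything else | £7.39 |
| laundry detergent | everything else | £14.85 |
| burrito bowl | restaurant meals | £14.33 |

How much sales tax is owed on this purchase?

£5.81

Paperback novel £14.02: printed books → 5.25% → £0.73605
Extension cord £22.05: everything else → 6.25% → £1.378125
Wool sweater £37.60: clothing & footwear → 4.5% → £1.692
Café latte £4.62: restaurant meals → 3.25% → £0.15015
Greeting card £7.39: everything else → 6.25% → £0.461875
Laundry detergent £14.85: everything else → 6.25% → £0.928125
Burrito bowl £14.33: restaurant meals → 3.25% → £0.465725
Unrounded tax sum = £5.81205 → £5.81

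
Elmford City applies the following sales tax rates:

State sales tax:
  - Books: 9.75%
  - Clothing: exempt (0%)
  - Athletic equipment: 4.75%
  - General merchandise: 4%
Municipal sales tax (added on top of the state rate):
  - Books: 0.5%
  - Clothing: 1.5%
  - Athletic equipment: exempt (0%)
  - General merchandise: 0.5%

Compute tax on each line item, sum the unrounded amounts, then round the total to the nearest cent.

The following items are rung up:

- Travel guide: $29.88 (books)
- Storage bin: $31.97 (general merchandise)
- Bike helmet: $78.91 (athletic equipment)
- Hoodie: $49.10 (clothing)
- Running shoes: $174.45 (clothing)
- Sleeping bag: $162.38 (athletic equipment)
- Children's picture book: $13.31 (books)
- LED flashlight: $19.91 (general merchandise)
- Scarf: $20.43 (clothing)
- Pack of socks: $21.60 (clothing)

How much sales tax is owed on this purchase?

Travel guide $29.88: books → 9.75% + 0.5% municipal = 10.25% → $3.0627
Storage bin $31.97: general merchandise → 4% + 0.5% municipal = 4.5% → $1.43865
Bike helmet $78.91: athletic equipment → 4.75% + 0% municipal = 4.75% → $3.748225
Hoodie $49.10: clothing → 0% + 1.5% municipal = 1.5% → $0.7365
Running shoes $174.45: clothing → 0% + 1.5% municipal = 1.5% → $2.61675
Sleeping bag $162.38: athletic equipment → 4.75% + 0% municipal = 4.75% → $7.71305
Children's picture book $13.31: books → 9.75% + 0.5% municipal = 10.25% → $1.364275
LED flashlight $19.91: general merchandise → 4% + 0.5% municipal = 4.5% → $0.89595
Scarf $20.43: clothing → 0% + 1.5% municipal = 1.5% → $0.30645
Pack of socks $21.60: clothing → 0% + 1.5% municipal = 1.5% → $0.324
Unrounded tax sum = $22.20655 → $22.21

$22.21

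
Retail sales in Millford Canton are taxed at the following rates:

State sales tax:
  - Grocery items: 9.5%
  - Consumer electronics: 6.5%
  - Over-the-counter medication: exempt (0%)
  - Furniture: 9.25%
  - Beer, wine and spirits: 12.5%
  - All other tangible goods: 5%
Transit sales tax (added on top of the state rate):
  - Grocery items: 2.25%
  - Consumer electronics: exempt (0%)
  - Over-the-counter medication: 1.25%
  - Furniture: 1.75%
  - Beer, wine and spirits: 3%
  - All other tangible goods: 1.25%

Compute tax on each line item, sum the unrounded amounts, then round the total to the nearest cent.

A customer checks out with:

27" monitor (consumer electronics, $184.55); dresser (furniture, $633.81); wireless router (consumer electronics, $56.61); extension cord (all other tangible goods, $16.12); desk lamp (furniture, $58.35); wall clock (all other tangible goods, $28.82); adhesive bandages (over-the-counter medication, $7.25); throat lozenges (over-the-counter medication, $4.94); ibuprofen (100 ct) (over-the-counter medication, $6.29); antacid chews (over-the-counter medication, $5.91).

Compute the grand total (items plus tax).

27" monitor $184.55: consumer electronics → 6.5% + 0% transit = 6.5% → $11.99575
Dresser $633.81: furniture → 9.25% + 1.75% transit = 11% → $69.7191
Wireless router $56.61: consumer electronics → 6.5% + 0% transit = 6.5% → $3.67965
Extension cord $16.12: all other tangible goods → 5% + 1.25% transit = 6.25% → $1.0075
Desk lamp $58.35: furniture → 9.25% + 1.75% transit = 11% → $6.4185
Wall clock $28.82: all other tangible goods → 5% + 1.25% transit = 6.25% → $1.80125
Adhesive bandages $7.25: over-the-counter medication → 0% + 1.25% transit = 1.25% → $0.090625
Throat lozenges $4.94: over-the-counter medication → 0% + 1.25% transit = 1.25% → $0.06175
Ibuprofen (100 ct) $6.29: over-the-counter medication → 0% + 1.25% transit = 1.25% → $0.078625
Antacid chews $5.91: over-the-counter medication → 0% + 1.25% transit = 1.25% → $0.073875
Subtotal = $1002.65; unrounded tax = $94.926625 → $94.93; total due = $1097.58

$1097.58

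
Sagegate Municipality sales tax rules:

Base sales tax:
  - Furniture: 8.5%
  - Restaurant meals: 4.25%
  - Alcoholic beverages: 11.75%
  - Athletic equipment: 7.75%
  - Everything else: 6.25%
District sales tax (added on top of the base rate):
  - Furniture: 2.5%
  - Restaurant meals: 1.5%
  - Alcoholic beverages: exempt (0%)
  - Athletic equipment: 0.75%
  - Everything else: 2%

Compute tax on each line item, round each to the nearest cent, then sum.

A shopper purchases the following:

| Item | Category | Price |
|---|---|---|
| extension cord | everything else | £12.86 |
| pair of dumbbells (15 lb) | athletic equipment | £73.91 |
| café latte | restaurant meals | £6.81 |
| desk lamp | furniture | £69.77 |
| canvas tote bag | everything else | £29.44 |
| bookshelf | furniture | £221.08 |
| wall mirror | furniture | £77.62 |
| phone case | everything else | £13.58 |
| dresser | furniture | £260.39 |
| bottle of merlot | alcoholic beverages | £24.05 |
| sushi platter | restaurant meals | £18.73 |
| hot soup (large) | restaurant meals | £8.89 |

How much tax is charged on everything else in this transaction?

Extension cord £12.86: everything else → 6.25% + 2% district = 8.25% → £1.06
Canvas tote bag £29.44: everything else → 6.25% + 2% district = 8.25% → £2.43
Phone case £13.58: everything else → 6.25% + 2% district = 8.25% → £1.12
Tax on everything else = £1.06 + £2.43 + £1.12 = £4.61

£4.61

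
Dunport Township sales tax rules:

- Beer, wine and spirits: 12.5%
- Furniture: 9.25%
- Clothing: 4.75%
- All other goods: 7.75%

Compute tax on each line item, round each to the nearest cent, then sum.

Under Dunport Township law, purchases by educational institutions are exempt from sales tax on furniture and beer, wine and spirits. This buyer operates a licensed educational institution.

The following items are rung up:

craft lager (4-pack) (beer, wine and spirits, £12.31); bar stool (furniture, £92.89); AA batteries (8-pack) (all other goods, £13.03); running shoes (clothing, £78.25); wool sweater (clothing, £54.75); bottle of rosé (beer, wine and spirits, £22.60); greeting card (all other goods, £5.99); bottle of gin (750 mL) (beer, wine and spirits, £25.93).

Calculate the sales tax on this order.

Craft lager (4-pack) £12.31: beer, wine and spirits, buyer-exempt → 0% → £0.00
Bar stool £92.89: furniture, buyer-exempt → 0% → £0.00
AA batteries (8-pack) £13.03: all other goods → 7.75% → £1.01
Running shoes £78.25: clothing → 4.75% → £3.72
Wool sweater £54.75: clothing → 4.75% → £2.60
Bottle of rosé £22.60: beer, wine and spirits, buyer-exempt → 0% → £0.00
Greeting card £5.99: all other goods → 7.75% → £0.46
Bottle of gin (750 mL) £25.93: beer, wine and spirits, buyer-exempt → 0% → £0.00
Total tax = £1.01 + £3.72 + £2.60 + £0.46 = £7.79

£7.79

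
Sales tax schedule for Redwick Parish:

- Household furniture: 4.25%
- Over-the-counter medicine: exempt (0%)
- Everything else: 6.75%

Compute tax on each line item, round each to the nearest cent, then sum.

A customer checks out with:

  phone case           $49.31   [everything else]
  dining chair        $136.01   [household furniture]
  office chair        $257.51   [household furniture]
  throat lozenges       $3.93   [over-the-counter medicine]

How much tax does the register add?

$20.05

Phone case $49.31: everything else → 6.75% → $3.33
Dining chair $136.01: household furniture → 4.25% → $5.78
Office chair $257.51: household furniture → 4.25% → $10.94
Throat lozenges $3.93: over-the-counter medicine → 0% → $0.00
Total tax = $3.33 + $5.78 + $10.94 = $20.05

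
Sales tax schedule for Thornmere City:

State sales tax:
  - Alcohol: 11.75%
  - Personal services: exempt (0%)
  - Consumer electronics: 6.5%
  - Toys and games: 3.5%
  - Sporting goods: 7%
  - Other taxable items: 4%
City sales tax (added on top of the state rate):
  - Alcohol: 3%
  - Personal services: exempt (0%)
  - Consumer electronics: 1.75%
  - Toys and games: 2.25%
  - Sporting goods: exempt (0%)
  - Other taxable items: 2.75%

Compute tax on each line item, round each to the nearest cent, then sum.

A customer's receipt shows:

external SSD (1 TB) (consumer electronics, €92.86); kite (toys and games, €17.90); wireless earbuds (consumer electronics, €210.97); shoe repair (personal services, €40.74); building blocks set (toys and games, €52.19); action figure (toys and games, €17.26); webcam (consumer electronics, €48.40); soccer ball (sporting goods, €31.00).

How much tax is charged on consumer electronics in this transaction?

External SSD (1 TB) €92.86: consumer electronics → 6.5% + 1.75% city = 8.25% → €7.66
Wireless earbuds €210.97: consumer electronics → 6.5% + 1.75% city = 8.25% → €17.41
Webcam €48.40: consumer electronics → 6.5% + 1.75% city = 8.25% → €3.99
Tax on consumer electronics = €7.66 + €17.41 + €3.99 = €29.06

€29.06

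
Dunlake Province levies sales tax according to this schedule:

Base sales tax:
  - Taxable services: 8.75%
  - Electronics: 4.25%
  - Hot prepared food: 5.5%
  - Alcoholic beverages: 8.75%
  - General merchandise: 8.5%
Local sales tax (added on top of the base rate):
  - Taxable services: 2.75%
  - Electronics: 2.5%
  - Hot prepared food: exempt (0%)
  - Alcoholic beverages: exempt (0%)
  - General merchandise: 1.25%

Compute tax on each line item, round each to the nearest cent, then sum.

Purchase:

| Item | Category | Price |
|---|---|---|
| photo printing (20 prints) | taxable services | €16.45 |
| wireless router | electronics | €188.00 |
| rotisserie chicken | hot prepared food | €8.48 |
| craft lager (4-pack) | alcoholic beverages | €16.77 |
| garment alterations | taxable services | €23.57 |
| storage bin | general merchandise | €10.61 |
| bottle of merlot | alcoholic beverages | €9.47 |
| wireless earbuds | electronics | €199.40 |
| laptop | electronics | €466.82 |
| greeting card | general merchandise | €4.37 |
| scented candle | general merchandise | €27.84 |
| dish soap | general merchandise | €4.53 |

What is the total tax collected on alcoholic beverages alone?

Craft lager (4-pack) €16.77: alcoholic beverages → 8.75% + 0% local = 8.75% → €1.47
Bottle of merlot €9.47: alcoholic beverages → 8.75% + 0% local = 8.75% → €0.83
Tax on alcoholic beverages = €1.47 + €0.83 = €2.30

€2.30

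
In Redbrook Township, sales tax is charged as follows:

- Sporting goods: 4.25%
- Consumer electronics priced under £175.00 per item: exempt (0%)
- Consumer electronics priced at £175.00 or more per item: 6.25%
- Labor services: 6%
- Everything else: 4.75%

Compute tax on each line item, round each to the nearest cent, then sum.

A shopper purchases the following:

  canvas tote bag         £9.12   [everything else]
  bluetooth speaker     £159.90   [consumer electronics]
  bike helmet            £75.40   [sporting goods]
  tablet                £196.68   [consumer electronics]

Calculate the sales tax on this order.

£15.92

Canvas tote bag £9.12: everything else → 4.75% → £0.43
Bluetooth speaker £159.90: consumer electronics, under £175.00 → 0% → £0.00
Bike helmet £75.40: sporting goods → 4.25% → £3.20
Tablet £196.68: consumer electronics, £175.00 or more → 6.25% → £12.29
Total tax = £0.43 + £3.20 + £12.29 = £15.92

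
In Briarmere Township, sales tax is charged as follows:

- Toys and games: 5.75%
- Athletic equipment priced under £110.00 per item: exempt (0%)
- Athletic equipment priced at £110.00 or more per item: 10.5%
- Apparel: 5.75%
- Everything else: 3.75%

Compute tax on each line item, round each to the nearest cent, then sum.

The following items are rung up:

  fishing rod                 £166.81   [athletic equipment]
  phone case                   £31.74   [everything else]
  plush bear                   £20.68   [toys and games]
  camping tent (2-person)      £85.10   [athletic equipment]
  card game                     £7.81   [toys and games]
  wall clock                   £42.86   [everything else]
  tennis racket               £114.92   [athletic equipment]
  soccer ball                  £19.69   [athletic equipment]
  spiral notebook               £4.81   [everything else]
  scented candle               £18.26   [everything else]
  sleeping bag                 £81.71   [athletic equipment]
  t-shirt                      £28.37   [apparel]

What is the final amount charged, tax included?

Fishing rod £166.81: athletic equipment, £110.00 or more → 10.5% → £17.52
Phone case £31.74: everything else → 3.75% → £1.19
Plush bear £20.68: toys and games → 5.75% → £1.19
Camping tent (2-person) £85.10: athletic equipment, under £110.00 → 0% → £0.00
Card game £7.81: toys and games → 5.75% → £0.45
Wall clock £42.86: everything else → 3.75% → £1.61
Tennis racket £114.92: athletic equipment, £110.00 or more → 10.5% → £12.07
Soccer ball £19.69: athletic equipment, under £110.00 → 0% → £0.00
Spiral notebook £4.81: everything else → 3.75% → £0.18
Scented candle £18.26: everything else → 3.75% → £0.68
Sleeping bag £81.71: athletic equipment, under £110.00 → 0% → £0.00
T-shirt £28.37: apparel → 5.75% → £1.63
Subtotal = £622.76; tax = £36.52; total due = £659.28

£659.28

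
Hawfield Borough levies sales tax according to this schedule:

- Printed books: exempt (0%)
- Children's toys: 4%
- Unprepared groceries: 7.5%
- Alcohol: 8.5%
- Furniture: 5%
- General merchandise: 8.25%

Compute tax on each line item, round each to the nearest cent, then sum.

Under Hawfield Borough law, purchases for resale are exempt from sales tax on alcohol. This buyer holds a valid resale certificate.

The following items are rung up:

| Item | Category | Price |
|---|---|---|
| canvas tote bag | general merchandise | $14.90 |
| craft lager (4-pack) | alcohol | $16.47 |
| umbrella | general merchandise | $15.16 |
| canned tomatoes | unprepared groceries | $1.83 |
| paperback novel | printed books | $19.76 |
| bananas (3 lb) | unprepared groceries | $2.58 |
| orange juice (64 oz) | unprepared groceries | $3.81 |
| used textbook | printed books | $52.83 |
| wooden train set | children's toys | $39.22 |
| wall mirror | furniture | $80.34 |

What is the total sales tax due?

$8.69

Canvas tote bag $14.90: general merchandise → 8.25% → $1.23
Craft lager (4-pack) $16.47: alcohol, buyer-exempt → 0% → $0.00
Umbrella $15.16: general merchandise → 8.25% → $1.25
Canned tomatoes $1.83: unprepared groceries → 7.5% → $0.14
Paperback novel $19.76: printed books → 0% → $0.00
Bananas (3 lb) $2.58: unprepared groceries → 7.5% → $0.19
Orange juice (64 oz) $3.81: unprepared groceries → 7.5% → $0.29
Used textbook $52.83: printed books → 0% → $0.00
Wooden train set $39.22: children's toys → 4% → $1.57
Wall mirror $80.34: furniture → 5% → $4.02
Total tax = $1.23 + $1.25 + $0.14 + $0.19 + $0.29 + $1.57 + $4.02 = $8.69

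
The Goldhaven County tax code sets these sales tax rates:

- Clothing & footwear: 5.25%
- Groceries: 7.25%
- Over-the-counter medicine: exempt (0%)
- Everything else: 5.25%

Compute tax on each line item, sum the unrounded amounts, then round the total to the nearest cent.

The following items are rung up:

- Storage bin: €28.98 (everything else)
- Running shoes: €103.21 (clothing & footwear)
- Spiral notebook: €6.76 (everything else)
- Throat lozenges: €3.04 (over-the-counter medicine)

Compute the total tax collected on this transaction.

Storage bin €28.98: everything else → 5.25% → €1.52145
Running shoes €103.21: clothing & footwear → 5.25% → €5.418525
Spiral notebook €6.76: everything else → 5.25% → €0.3549
Throat lozenges €3.04: over-the-counter medicine → 0% → €0.00
Unrounded tax sum = €7.294875 → €7.29

€7.29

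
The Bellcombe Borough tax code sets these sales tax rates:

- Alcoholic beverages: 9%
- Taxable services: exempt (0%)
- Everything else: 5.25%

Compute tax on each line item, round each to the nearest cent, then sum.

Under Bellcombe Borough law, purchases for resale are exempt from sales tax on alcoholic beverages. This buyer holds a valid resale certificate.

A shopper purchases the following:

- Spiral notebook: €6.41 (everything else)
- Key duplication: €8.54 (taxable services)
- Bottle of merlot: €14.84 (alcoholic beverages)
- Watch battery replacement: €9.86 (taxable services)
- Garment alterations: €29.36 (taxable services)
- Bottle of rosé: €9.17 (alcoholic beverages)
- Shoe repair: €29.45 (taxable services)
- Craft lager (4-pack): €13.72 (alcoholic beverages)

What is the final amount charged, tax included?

€121.69

Spiral notebook €6.41: everything else → 5.25% → €0.34
Key duplication €8.54: taxable services → 0% → €0.00
Bottle of merlot €14.84: alcoholic beverages, buyer-exempt → 0% → €0.00
Watch battery replacement €9.86: taxable services → 0% → €0.00
Garment alterations €29.36: taxable services → 0% → €0.00
Bottle of rosé €9.17: alcoholic beverages, buyer-exempt → 0% → €0.00
Shoe repair €29.45: taxable services → 0% → €0.00
Craft lager (4-pack) €13.72: alcoholic beverages, buyer-exempt → 0% → €0.00
Subtotal = €121.35; tax = €0.34; total due = €121.69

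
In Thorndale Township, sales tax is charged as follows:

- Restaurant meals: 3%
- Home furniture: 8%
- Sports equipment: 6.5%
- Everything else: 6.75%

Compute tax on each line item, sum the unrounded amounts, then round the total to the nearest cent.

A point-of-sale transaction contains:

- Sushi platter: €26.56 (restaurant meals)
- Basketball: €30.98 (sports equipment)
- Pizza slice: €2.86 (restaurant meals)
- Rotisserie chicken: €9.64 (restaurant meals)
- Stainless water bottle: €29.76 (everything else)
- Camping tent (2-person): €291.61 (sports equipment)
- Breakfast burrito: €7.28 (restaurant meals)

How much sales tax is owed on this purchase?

Sushi platter €26.56: restaurant meals → 3% → €0.7968
Basketball €30.98: sports equipment → 6.5% → €2.0137
Pizza slice €2.86: restaurant meals → 3% → €0.0858
Rotisserie chicken €9.64: restaurant meals → 3% → €0.2892
Stainless water bottle €29.76: everything else → 6.75% → €2.0088
Camping tent (2-person) €291.61: sports equipment → 6.5% → €18.95465
Breakfast burrito €7.28: restaurant meals → 3% → €0.2184
Unrounded tax sum = €24.36735 → €24.37

€24.37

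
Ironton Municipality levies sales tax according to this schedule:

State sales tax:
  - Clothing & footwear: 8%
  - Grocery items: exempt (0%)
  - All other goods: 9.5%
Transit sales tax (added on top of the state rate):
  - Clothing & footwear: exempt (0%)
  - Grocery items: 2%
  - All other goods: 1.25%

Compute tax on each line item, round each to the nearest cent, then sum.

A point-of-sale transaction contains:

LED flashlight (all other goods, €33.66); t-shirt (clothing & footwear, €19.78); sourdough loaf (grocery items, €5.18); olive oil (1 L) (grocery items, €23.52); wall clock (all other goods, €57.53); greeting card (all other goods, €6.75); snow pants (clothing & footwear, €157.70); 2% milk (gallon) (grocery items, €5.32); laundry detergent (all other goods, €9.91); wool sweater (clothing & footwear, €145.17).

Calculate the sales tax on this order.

LED flashlight €33.66: all other goods → 9.5% + 1.25% transit = 10.75% → €3.62
T-shirt €19.78: clothing & footwear → 8% + 0% transit = 8% → €1.58
Sourdough loaf €5.18: grocery items → 0% + 2% transit = 2% → €0.10
Olive oil (1 L) €23.52: grocery items → 0% + 2% transit = 2% → €0.47
Wall clock €57.53: all other goods → 9.5% + 1.25% transit = 10.75% → €6.18
Greeting card €6.75: all other goods → 9.5% + 1.25% transit = 10.75% → €0.73
Snow pants €157.70: clothing & footwear → 8% + 0% transit = 8% → €12.62
2% milk (gallon) €5.32: grocery items → 0% + 2% transit = 2% → €0.11
Laundry detergent €9.91: all other goods → 9.5% + 1.25% transit = 10.75% → €1.07
Wool sweater €145.17: clothing & footwear → 8% + 0% transit = 8% → €11.61
Total tax = €3.62 + €1.58 + €0.10 + €0.47 + €6.18 + €0.73 + €12.62 + €0.11 + €1.07 + €11.61 = €38.09

€38.09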